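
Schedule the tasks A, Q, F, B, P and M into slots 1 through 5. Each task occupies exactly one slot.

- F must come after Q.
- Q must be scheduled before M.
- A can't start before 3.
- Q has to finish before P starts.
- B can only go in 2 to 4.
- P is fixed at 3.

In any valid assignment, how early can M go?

2

Precedence pushes M to at least 2.
M at 2 is achievable: Q=1, M=2, F=2, A=3, B=2, P=3.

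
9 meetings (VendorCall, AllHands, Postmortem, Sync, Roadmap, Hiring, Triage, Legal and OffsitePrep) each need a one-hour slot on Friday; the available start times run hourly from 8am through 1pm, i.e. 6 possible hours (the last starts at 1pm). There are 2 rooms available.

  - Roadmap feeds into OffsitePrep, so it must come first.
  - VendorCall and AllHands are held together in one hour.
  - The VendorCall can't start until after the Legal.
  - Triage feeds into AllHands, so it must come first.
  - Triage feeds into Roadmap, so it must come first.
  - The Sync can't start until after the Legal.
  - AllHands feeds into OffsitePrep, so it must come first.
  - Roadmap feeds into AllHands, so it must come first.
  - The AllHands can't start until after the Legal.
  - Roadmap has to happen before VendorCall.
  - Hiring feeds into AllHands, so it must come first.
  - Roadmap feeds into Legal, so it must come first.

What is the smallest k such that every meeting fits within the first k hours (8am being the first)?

5 hours

The precedence chain requires at least 5 distinct hours.
With at most 2 per hour and 9 meetings, at least 5 hours are needed.
5 works (last occupied hour: 12pm): for example Hiring in 8am, Triage in 8am, AllHands in 11am, Sync in 12pm, OffsitePrep in 12pm, Legal in 10am, Postmortem in 9am, VendorCall in 11am, Roadmap in 9am.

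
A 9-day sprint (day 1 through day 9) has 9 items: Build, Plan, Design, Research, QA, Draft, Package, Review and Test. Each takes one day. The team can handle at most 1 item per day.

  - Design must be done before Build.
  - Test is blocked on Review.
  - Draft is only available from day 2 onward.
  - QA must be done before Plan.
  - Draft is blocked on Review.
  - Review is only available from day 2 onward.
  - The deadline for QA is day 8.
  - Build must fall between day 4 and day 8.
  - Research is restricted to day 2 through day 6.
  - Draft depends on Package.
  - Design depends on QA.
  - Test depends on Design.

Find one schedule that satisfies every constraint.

QA=day 1, Research=day 2, Design=day 3, Review=day 5, Plan=day 9, Package=day 6, Test=day 8, Draft=day 7, Build=day 4

Checking: Design(day 3) before Build(day 4); Design(day 3) before Test(day 8); Package(day 6) before Draft(day 7); Review(day 5) before Test(day 8); QA(day 1) before Plan(day 9); QA(day 1) before Design(day 3); Review(day 5) before Draft(day 7); Research=day 2 in [day 2,day 6]; Draft=day 7 in [day 2,day 9]; QA=day 1 in [day 1,day 8]; Review=day 5 in [day 2,day 9]; Build=day 4 in [day 4,day 8]; max 1 per day (cap 1).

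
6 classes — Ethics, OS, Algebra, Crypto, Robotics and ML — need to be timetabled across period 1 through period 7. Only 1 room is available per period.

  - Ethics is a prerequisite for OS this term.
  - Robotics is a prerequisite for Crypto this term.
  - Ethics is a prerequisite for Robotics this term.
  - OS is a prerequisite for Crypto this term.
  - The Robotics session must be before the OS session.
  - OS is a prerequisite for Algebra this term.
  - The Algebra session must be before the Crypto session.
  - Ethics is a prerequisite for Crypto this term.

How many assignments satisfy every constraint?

42

Splitting on Ethics: it can be period 1 (30), period 2 (10), period 3 (2). Listing each branch's schedules as (OS, Algebra, Crypto, Robotics, ML) by period number:
Ethics=period 1: (3,4,5,2,6) (3,4,5,2,7) (3,4,6,2,5) (3,4,6,2,7) (3,4,7,2,5) (3,4,7,2,6) (3,5,6,2,4) (3,5,6,2,7) (3,5,7,2,4) (3,5,7,2,6) (3,6,7,2,4) (3,6,7,2,5) (4,5,6,2,3) (4,5,6,2,7) (4,5,6,3,2) (4,5,6,3,7) (4,5,7,2,3) (4,5,7,2,6) (4,5,7,3,2) (4,5,7,3,6) (4,6,7,2,3) (4,6,7,2,5) (4,6,7,3,2) (4,6,7,3,5) (5,6,7,2,3) (5,6,7,2,4) (5,6,7,3,2) (5,6,7,3,4) (5,6,7,4,2) (5,6,7,4,3) — 30.
Ethics=period 2: (4,5,6,3,1) (4,5,6,3,7) (4,5,7,3,1) (4,5,7,3,6) (4,6,7,3,1) (4,6,7,3,5) (5,6,7,3,1) (5,6,7,3,4) (5,6,7,4,1) (5,6,7,4,3) — 10.
Ethics=period 3: (5,6,7,4,1) (5,6,7,4,2) — 2.
Summing: 30 + 10 + 2 = 42.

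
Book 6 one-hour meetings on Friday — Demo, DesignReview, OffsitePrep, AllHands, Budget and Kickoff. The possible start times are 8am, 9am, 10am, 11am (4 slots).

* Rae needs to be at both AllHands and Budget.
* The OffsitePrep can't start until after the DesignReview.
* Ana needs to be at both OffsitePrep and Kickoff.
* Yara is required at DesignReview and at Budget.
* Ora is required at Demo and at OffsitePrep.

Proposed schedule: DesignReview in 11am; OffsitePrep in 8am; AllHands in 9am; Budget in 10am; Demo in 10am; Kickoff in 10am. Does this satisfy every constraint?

No — it violates: The OffsitePrep can't start until after the DesignReview

Ana needs to be at both OffsitePrep and Kickoff — holds.
Yara is required at DesignReview and at Budget — holds.
Ora is required at Demo and at OffsitePrep — holds.
The OffsitePrep can't start until after the DesignReview — violated.
Rae needs to be at both AllHands and Budget — holds.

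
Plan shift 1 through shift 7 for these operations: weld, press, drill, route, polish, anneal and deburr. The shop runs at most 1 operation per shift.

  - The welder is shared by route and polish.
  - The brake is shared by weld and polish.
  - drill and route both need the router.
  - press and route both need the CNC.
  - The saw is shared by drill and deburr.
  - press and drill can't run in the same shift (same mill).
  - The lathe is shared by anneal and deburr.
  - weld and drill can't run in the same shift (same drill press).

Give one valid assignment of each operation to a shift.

deburr=shift 7, press=shift 2, polish=shift 5, route=shift 4, drill=shift 3, anneal=shift 6, weld=shift 1

Checking: press(shift 2) != route(shift 4); anneal(shift 6) != deburr(shift 7); weld(shift 1) != polish(shift 5); press(shift 2) != drill(shift 3); drill(shift 3) != deburr(shift 7); drill(shift 3) != route(shift 4); weld(shift 1) != drill(shift 3); route(shift 4) != polish(shift 5); max 1 per shift (cap 1).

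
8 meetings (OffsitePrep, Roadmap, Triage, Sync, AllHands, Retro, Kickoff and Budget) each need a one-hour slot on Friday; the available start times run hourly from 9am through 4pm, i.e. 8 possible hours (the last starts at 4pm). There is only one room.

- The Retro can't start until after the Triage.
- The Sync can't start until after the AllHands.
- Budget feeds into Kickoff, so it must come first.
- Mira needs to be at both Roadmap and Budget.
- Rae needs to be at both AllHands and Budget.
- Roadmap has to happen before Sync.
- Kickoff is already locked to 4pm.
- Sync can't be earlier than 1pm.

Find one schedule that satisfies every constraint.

AllHands=11am, Budget=2pm, Triage=10am, Roadmap=9am, Kickoff=4pm, Sync=1pm, Retro=12pm, OffsitePrep=3pm

Checking: Budget(2pm) before Kickoff(4pm); Roadmap(9am) before Sync(1pm); Triage(10am) before Retro(12pm); AllHands(11am) before Sync(1pm); Roadmap(9am) != Budget(2pm); AllHands(11am) != Budget(2pm); Kickoff=4pm in [4pm,4pm]; Sync=1pm in [1pm,4pm]; max 1 per hour (cap 1).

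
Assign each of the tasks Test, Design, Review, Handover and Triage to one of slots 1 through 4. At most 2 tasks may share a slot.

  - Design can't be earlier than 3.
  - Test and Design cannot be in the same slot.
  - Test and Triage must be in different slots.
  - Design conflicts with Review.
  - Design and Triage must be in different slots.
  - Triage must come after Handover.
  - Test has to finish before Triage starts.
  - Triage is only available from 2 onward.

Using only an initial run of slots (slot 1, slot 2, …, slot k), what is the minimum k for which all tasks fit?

3 slots

The precedence chain requires at least 2 distinct slots.
With at most 2 per slot and 5 tasks, at least 3 slots are needed.
Design can't be placed before 3, so the schedule must run through at least slot 3.
3 works (last occupied slot: 3): for example Handover=1; Design=3; Test=1; Triage=2; Review=2.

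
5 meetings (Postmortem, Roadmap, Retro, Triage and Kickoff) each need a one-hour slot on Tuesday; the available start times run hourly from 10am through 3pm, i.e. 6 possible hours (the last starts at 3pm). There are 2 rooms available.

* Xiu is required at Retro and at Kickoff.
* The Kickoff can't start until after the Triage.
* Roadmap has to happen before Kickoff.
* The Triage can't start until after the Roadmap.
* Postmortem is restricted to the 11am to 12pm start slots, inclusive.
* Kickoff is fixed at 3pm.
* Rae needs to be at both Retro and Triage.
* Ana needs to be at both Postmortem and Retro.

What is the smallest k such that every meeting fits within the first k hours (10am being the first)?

The precedence chain requires at least 3 distinct hours.
With at most 2 per hour and 5 meetings, at least 3 hours are needed.
Kickoff can't be placed before 3pm — that is hour 6 counting from 10am — so the schedule must run through at least 6 hours.
6 works (last occupied hour: 3pm): for example Triage -> 11am, Kickoff -> 3pm, Roadmap -> 10am, Postmortem -> 11am, Retro -> 10am.

6 hours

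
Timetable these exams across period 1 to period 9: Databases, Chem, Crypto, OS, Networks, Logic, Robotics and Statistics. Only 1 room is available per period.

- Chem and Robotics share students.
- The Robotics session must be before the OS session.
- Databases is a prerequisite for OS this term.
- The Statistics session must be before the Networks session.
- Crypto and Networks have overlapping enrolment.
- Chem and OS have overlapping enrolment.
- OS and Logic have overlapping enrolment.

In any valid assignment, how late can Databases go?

period 8

Downstream work caps Databases at period 8.
Databases at period 8 is achievable: Databases=period 8, OS=period 9, Robotics=period 3, Chem=period 4, Logic=period 6, Networks=period 2, Crypto=period 5, Statistics=period 1.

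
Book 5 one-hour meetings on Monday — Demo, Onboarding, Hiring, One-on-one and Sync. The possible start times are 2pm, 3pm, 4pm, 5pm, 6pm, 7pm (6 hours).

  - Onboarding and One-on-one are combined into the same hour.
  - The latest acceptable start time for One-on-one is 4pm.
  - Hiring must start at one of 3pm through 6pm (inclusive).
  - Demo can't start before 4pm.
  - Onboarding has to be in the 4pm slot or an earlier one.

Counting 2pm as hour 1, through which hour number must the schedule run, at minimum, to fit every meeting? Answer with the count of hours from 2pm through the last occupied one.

3

Demo can't be placed before 4pm — that is hour 3 counting from 2pm — so the schedule must run through at least 3 hours.
3 works (last occupied hour: 4pm): for example Hiring in 3pm; Sync in 2pm; One-on-one in 2pm; Demo in 4pm; Onboarding in 2pm.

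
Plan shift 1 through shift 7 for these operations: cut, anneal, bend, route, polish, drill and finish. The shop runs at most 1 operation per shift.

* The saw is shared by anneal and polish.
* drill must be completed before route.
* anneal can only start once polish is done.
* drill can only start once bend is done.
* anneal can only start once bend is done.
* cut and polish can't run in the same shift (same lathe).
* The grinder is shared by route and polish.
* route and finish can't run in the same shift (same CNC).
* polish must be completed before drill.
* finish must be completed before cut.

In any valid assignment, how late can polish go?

shift 4

Downstream work caps polish at shift 5.
polish at shift 4 is achievable: drill -> shift 5; finish -> shift 2; polish -> shift 4; bend -> shift 1; route -> shift 7; anneal -> shift 6; cut -> shift 3.
Nothing later works — the conflict and capacity constraints rule out every shift after shift 4.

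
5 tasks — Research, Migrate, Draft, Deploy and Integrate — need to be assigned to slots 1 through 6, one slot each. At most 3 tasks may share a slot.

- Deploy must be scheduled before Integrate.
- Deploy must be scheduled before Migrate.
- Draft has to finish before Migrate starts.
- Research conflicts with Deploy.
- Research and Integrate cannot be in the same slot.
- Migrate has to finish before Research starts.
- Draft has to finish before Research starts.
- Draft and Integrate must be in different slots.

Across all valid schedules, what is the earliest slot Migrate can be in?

2

Precedence pushes Migrate to at least 2; downstream work caps Migrate at 5.
Migrate at 2 is achievable: Migrate=2; Deploy=1; Research=3; Integrate=2; Draft=1.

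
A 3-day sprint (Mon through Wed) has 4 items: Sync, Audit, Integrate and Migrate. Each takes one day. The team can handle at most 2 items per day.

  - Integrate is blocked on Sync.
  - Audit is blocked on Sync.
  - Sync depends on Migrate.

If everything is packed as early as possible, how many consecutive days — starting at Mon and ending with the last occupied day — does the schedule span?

The precedence chain requires at least 3 distinct days.
With at most 2 per day and 4 work items, at least 2 days are needed.
3 works (last occupied day: Wed): for example Migrate -> Mon, Sync -> Tue, Integrate -> Wed, Audit -> Wed.

3 days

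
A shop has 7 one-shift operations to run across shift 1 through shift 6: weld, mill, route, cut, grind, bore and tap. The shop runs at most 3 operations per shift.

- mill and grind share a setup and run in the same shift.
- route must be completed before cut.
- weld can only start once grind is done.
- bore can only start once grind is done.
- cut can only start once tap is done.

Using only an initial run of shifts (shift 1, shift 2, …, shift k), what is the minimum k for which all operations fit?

The precedence chain requires at least 2 distinct shifts.
With at most 3 per shift and 7 operations, at least 3 shifts are needed.
3 works (last occupied shift: shift 3): for example grind -> shift 2; bore -> shift 3; cut -> shift 2; weld -> shift 3; route -> shift 1; mill -> shift 2; tap -> shift 1.

3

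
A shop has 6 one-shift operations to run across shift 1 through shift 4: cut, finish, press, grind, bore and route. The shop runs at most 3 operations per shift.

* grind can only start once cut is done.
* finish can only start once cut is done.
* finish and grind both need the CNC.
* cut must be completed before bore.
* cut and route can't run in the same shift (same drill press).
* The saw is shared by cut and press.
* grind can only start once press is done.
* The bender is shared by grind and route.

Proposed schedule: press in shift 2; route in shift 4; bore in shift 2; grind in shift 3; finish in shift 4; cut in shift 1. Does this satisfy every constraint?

Valid

cut and route can't run in the same shift (same drill press) — holds.
grind can only start once cut is done — holds.
The shop runs at most 3 operations per shift — holds.
The bender is shared by grind and route — holds.
finish can only start once cut is done — holds.
cut must be completed before bore — holds.
finish and grind both need the CNC — holds.
grind can only start once press is done — holds.
The saw is shared by cut and press — holds.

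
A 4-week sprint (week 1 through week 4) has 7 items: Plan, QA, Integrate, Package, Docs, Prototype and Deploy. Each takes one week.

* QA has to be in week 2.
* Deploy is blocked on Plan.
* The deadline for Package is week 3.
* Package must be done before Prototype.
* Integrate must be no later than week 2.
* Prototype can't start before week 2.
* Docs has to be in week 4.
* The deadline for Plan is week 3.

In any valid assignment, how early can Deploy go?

Precedence pushes Deploy to at least week 2.
Deploy at week 2 is achievable: Deploy=week 2, Prototype=week 2, Package=week 1, Docs=week 4, Plan=week 1, QA=week 2, Integrate=week 1.

week 2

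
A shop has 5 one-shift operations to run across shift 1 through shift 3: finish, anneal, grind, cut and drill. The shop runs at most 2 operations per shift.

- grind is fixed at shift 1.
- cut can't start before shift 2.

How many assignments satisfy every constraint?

Splitting on finish: it can be shift 1 (6), shift 2 (9), shift 3 (9). Listing each branch's schedules as (anneal, grind, cut, drill) by shift number:
finish=shift 1: (2,1,2,3) (2,1,3,2) (2,1,3,3) (3,1,2,2) (3,1,2,3) (3,1,3,2) — 6.
finish=shift 2: (1,1,2,3) (1,1,3,2) (1,1,3,3) (2,1,3,1) (2,1,3,3) (3,1,2,1) (3,1,2,3) (3,1,3,1) (3,1,3,2) — 9.
finish=shift 3: (1,1,2,2) (1,1,2,3) (1,1,3,2) (2,1,2,1) (2,1,2,3) (2,1,3,1) (2,1,3,2) (3,1,2,1) (3,1,2,2) — 9.
Summing: 6 + 9 + 9 = 24.

24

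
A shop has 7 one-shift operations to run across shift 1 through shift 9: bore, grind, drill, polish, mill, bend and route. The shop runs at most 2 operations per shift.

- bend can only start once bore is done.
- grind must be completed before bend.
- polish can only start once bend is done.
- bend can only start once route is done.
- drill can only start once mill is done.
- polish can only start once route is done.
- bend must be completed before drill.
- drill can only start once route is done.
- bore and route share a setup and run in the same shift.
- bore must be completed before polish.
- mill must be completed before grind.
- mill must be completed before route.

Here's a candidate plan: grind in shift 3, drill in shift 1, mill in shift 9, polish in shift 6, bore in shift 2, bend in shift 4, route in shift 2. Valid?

bend can only start once route is done — holds.
bore must be completed before polish — holds.
grind must be completed before bend — holds.
bend can only start once bore is done — holds.
polish can only start once bend is done — holds.
drill can only start once route is done — violated.
mill must be completed before grind — violated.
mill must be completed before route — violated.
bend must be completed before drill — violated.
polish can only start once route is done — holds.
The shop runs at most 2 operations per shift — holds.
bore and route share a setup and run in the same shift — holds.
drill can only start once mill is done — violated.

Invalid. drill can only start once mill is done.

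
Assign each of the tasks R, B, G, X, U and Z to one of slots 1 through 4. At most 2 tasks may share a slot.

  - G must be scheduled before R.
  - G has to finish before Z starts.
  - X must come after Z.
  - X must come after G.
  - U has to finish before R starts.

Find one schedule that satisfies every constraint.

B -> 3, R -> 2, Z -> 2, G -> 1, U -> 1, X -> 3

Checking: Z(2) before X(3); G(1) before X(3); G(1) before Z(2); U(1) before R(2); G(1) before R(2); max 2 per slot (cap 2).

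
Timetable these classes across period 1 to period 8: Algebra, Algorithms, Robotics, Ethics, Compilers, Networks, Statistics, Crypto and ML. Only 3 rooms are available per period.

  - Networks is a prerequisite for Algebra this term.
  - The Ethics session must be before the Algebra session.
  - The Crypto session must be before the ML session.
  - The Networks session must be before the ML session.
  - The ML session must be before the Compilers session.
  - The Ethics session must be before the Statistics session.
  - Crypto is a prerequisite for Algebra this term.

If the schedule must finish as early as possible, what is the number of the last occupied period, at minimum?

The precedence chain requires at least 3 distinct periods.
With at most 3 per period and 9 classes, at least 3 periods are needed.
3 works (last occupied period: period 3): for example Robotics -> period 3, Algorithms -> period 3, Algebra -> period 2, Crypto -> period 1, Ethics -> period 1, Compilers -> period 3, Networks -> period 1, Statistics -> period 2, ML -> period 2.

3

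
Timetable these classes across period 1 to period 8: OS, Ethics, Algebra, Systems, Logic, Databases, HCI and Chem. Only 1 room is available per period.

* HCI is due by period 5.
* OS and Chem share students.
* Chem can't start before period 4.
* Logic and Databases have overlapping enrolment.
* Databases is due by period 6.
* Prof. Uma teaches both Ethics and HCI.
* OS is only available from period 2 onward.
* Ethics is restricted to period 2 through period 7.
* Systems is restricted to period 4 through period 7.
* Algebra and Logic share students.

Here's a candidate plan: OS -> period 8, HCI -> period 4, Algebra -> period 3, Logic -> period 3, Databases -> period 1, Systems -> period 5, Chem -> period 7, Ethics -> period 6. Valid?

Prof. Uma teaches both Ethics and HCI — holds.
Ethics is restricted to period 2 through period 7 — holds.
Only 1 room is available per period — violated.
HCI is due by period 5 — holds.
Databases is due by period 6 — holds.
Chem can't start before period 4 — holds.
Systems is restricted to period 4 through period 7 — holds.
Algebra and Logic share students — violated.
OS and Chem share students — holds.
Logic and Databases have overlapping enrolment — holds.
OS is only available from period 2 onward — holds.

Invalid. Algebra and Logic share students.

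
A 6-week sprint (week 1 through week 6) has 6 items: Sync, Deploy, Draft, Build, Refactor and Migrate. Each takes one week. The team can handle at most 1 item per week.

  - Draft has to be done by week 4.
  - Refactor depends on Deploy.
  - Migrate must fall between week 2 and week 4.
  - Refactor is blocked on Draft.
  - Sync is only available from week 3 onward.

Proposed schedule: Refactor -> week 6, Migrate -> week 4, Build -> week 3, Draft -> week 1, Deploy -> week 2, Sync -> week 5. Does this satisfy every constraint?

The team can handle at most 1 item per week — holds.
Refactor depends on Deploy — holds.
Migrate must fall between week 2 and week 4 — holds.
Refactor is blocked on Draft — holds.
Sync is only available from week 3 onward — holds.
Draft has to be done by week 4 — holds.

Yes, all constraints hold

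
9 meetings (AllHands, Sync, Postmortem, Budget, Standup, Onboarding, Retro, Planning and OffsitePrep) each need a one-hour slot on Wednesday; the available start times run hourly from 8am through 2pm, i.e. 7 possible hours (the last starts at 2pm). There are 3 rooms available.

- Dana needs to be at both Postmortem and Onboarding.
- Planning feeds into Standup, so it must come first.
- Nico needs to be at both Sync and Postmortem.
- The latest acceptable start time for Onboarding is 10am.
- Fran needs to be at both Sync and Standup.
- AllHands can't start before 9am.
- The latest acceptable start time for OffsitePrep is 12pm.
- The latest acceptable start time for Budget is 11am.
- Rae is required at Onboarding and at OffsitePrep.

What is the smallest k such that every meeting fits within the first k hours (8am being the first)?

The precedence chain requires at least 2 distinct hours.
With at most 3 per hour and 9 meetings, at least 3 hours are needed.
3 works (last occupied hour: 10am): for example Budget in 10am, Postmortem in 9am, Standup in 9am, Onboarding in 8am, Retro in 10am, Planning in 8am, AllHands in 9am, OffsitePrep in 10am, Sync in 8am.

3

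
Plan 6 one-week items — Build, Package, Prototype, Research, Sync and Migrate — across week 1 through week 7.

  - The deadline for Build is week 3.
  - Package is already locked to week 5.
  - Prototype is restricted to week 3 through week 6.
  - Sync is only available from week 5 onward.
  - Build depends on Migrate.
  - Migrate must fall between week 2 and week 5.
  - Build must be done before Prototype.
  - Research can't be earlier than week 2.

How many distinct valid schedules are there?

Splitting on Prototype: it can be week 4 (18), week 5 (18), week 6 (18). Listing each branch's schedules as (Build, Package, Research, Sync, Migrate) by week number:
Prototype=week 4: (3,5,2,5,2) (3,5,2,6,2) (3,5,2,7,2) (3,5,3,5,2) (3,5,3,6,2) (3,5,3,7,2) (3,5,4,5,2) (3,5,4,6,2) (3,5,4,7,2) (3,5,5,5,2) (3,5,5,6,2) (3,5,5,7,2) (3,5,6,5,2) (3,5,6,6,2) (3,5,6,7,2) (3,5,7,5,2) (3,5,7,6,2) (3,5,7,7,2) — 18.
Prototype=week 5: (3,5,2,5,2) (3,5,2,6,2) (3,5,2,7,2) (3,5,3,5,2) (3,5,3,6,2) (3,5,3,7,2) (3,5,4,5,2) (3,5,4,6,2) (3,5,4,7,2) (3,5,5,5,2) (3,5,5,6,2) (3,5,5,7,2) (3,5,6,5,2) (3,5,6,6,2) (3,5,6,7,2) (3,5,7,5,2) (3,5,7,6,2) (3,5,7,7,2) — 18.
Prototype=week 6: (3,5,2,5,2) (3,5,2,6,2) (3,5,2,7,2) (3,5,3,5,2) (3,5,3,6,2) (3,5,3,7,2) (3,5,4,5,2) (3,5,4,6,2) (3,5,4,7,2) (3,5,5,5,2) (3,5,5,6,2) (3,5,5,7,2) (3,5,6,5,2) (3,5,6,6,2) (3,5,6,7,2) (3,5,7,5,2) (3,5,7,6,2) (3,5,7,7,2) — 18.
Summing: 18 + 18 + 18 = 54.

54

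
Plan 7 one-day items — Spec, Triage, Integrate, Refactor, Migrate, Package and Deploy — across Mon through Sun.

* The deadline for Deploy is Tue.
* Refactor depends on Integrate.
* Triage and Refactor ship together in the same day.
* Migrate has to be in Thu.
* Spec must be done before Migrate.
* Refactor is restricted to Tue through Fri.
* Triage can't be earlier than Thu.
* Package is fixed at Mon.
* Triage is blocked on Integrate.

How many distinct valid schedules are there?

Splitting on Spec: it can be Mon (14), Tue (14), Wed (14). Listing each branch's schedules as (Triage, Integrate, Refactor, Migrate, Package, Deploy):
Spec=Mon: (Thu,Mon,Thu,Thu,Mon,Mon) (Thu,Mon,Thu,Thu,Mon,Tue) (Thu,Tue,Thu,Thu,Mon,Mon) (Thu,Tue,Thu,Thu,Mon,Tue) (Thu,Wed,Thu,Thu,Mon,Mon) (Thu,Wed,Thu,Thu,Mon,Tue) (Fri,Mon,Fri,Thu,Mon,Mon) (Fri,Mon,Fri,Thu,Mon,Tue) (Fri,Tue,Fri,Thu,Mon,Mon) (Fri,Tue,Fri,Thu,Mon,Tue) (Fri,Wed,Fri,Thu,Mon,Mon) (Fri,Wed,Fri,Thu,Mon,Tue) (Fri,Thu,Fri,Thu,Mon,Mon) (Fri,Thu,Fri,Thu,Mon,Tue) — 14.
Spec=Tue: (Thu,Mon,Thu,Thu,Mon,Mon) (Thu,Mon,Thu,Thu,Mon,Tue) (Thu,Tue,Thu,Thu,Mon,Mon) (Thu,Tue,Thu,Thu,Mon,Tue) (Thu,Wed,Thu,Thu,Mon,Mon) (Thu,Wed,Thu,Thu,Mon,Tue) (Fri,Mon,Fri,Thu,Mon,Mon) (Fri,Mon,Fri,Thu,Mon,Tue) (Fri,Tue,Fri,Thu,Mon,Mon) (Fri,Tue,Fri,Thu,Mon,Tue) (Fri,Wed,Fri,Thu,Mon,Mon) (Fri,Wed,Fri,Thu,Mon,Tue) (Fri,Thu,Fri,Thu,Mon,Mon) (Fri,Thu,Fri,Thu,Mon,Tue) — 14.
Spec=Wed: (Thu,Mon,Thu,Thu,Mon,Mon) (Thu,Mon,Thu,Thu,Mon,Tue) (Thu,Tue,Thu,Thu,Mon,Mon) (Thu,Tue,Thu,Thu,Mon,Tue) (Thu,Wed,Thu,Thu,Mon,Mon) (Thu,Wed,Thu,Thu,Mon,Tue) (Fri,Mon,Fri,Thu,Mon,Mon) (Fri,Mon,Fri,Thu,Mon,Tue) (Fri,Tue,Fri,Thu,Mon,Mon) (Fri,Tue,Fri,Thu,Mon,Tue) (Fri,Wed,Fri,Thu,Mon,Mon) (Fri,Wed,Fri,Thu,Mon,Tue) (Fri,Thu,Fri,Thu,Mon,Mon) (Fri,Thu,Fri,Thu,Mon,Tue) — 14.
Summing: 14 + 14 + 14 = 42.

42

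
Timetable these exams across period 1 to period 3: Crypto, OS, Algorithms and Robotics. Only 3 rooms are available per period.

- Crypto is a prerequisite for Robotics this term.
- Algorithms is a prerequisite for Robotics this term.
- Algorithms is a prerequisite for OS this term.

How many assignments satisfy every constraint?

Splitting on Crypto: it can be period 1 (5), period 2 (3). Listing each branch's schedules as (OS, Algorithms, Robotics) by period number:
Crypto=period 1: (2,1,2) (2,1,3) (3,1,2) (3,1,3) (3,2,3) — 5.
Crypto=period 2: (2,1,3) (3,1,3) (3,2,3) — 3.
Summing: 5 + 3 = 8.

8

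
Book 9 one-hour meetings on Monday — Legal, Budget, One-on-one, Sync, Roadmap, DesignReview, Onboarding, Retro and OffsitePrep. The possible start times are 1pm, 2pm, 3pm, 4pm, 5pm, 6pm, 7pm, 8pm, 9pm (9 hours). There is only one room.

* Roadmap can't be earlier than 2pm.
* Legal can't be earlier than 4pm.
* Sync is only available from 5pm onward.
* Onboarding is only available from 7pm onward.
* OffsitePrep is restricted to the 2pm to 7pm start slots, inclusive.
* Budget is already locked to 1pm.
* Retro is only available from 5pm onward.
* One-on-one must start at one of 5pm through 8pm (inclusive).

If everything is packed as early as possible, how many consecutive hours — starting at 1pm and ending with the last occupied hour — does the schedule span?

9

With at most 1 per hour and 9 meetings, at least 9 hours are needed.
Onboarding can't be placed before 7pm — that is hour 7 counting from 1pm — so the schedule must run through at least 7 hours.
9 works (last occupied hour: 9pm): for example DesignReview in 9pm, OffsitePrep in 2pm, Legal in 4pm, Sync in 6pm, One-on-one in 5pm, Retro in 8pm, Budget in 1pm, Roadmap in 3pm, Onboarding in 7pm.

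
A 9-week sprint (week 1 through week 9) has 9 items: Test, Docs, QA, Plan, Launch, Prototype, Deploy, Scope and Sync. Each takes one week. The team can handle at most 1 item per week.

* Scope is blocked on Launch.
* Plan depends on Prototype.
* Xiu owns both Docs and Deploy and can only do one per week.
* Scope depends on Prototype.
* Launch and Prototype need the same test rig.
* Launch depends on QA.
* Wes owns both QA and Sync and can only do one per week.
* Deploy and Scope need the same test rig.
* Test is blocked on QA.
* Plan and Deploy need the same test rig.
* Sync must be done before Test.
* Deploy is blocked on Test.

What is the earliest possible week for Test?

Precedence pushes Test to at least week 2; downstream work caps Test at week 8.
Test at week 3 is achievable: Launch in week 4, Sync in week 2, QA in week 1, Plan in week 7, Deploy in week 8, Test in week 3, Docs in week 9, Scope in week 6, Prototype in week 5.
Nothing earlier works — the conflict and capacity constraints rule out every week before week 3.

week 3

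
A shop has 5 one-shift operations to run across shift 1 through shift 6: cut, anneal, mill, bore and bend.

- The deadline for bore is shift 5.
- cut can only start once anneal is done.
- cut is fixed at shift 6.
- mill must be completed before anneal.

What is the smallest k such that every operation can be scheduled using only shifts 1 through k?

6 shifts

The precedence chain requires at least 3 distinct shifts.
cut can't be placed before shift 6, so the schedule must run through at least shift 6.
6 works (last occupied shift: shift 6): for example cut -> shift 6; bore -> shift 1; anneal -> shift 2; mill -> shift 1; bend -> shift 1.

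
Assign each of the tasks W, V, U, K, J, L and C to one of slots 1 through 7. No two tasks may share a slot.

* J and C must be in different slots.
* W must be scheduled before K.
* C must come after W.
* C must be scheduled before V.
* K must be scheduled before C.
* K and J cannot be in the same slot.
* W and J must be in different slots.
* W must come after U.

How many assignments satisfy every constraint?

Splitting on W: it can be 2 (20), 3 (16), 4 (6). Listing each branch's schedules as (V, U, K, J, L, C):
W=2: (5,1,3,6,7,4) (5,1,3,7,6,4) (6,1,3,4,7,5) (6,1,3,5,7,4) (6,1,3,7,4,5) (6,1,3,7,5,4) (6,1,4,3,7,5) (6,1,4,7,3,5) (7,1,3,4,5,6) (7,1,3,4,6,5) (7,1,3,5,4,6) (7,1,3,5,6,4) (7,1,3,6,4,5) (7,1,3,6,5,4) (7,1,4,3,5,6) (7,1,4,3,6,5) (7,1,4,5,3,6) (7,1,4,6,3,5) (7,1,5,3,4,6) (7,1,5,4,3,6) — 20.
W=3: (6,1,4,2,7,5) (6,1,4,7,2,5) (6,2,4,1,7,5) (6,2,4,7,1,5) (7,1,4,2,5,6) (7,1,4,2,6,5) (7,1,4,5,2,6) (7,1,4,6,2,5) (7,1,5,2,4,6) (7,1,5,4,2,6) (7,2,4,1,5,6) (7,2,4,1,6,5) (7,2,4,5,1,6) (7,2,4,6,1,5) (7,2,5,1,4,6) (7,2,5,4,1,6) — 16.
W=4: (7,1,5,2,3,6) (7,1,5,3,2,6) (7,2,5,1,3,6) (7,2,5,3,1,6) (7,3,5,1,2,6) (7,3,5,2,1,6) — 6.
Summing: 20 + 16 + 6 = 42.

42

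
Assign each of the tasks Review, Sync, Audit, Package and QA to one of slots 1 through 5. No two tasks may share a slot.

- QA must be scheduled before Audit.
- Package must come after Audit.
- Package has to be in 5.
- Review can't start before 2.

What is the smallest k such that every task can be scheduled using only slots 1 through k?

5 slots

The precedence chain requires at least 3 distinct slots.
With at most 1 per slot and 5 tasks, at least 5 slots are needed.
Package can't be placed before 5, so the schedule must run through at least slot 5.
5 works (last occupied slot: 5): for example Sync=4, QA=1, Package=5, Audit=3, Review=2.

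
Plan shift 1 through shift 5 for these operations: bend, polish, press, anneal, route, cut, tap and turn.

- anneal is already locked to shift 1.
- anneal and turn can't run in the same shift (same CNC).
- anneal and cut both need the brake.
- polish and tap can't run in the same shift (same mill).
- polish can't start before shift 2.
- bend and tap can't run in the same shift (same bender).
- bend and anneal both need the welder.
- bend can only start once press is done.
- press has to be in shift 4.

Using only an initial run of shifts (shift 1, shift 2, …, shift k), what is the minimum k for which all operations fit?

The precedence chain requires at least 2 distinct shifts.
Propagating the time windows through the other constraints, bend can't land before shift 5, so the schedule must run through at least shift 5.
5 works (last occupied shift: shift 5): for example turn=shift 2; route=shift 1; cut=shift 2; polish=shift 2; press=shift 4; bend=shift 5; anneal=shift 1; tap=shift 1.

5 shifts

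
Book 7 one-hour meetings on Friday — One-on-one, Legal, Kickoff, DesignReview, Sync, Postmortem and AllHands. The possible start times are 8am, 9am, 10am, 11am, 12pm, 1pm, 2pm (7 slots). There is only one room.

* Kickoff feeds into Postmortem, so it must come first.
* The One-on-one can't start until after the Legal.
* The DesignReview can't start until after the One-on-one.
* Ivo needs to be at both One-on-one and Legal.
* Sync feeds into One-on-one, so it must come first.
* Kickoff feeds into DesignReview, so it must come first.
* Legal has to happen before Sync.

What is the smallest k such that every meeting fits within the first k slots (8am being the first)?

7 slots

The precedence chain requires at least 4 distinct slots.
With at most 1 per slot and 7 meetings, at least 7 slots are needed.
7 works (last occupied slot: 2pm): for example Legal=8am; Postmortem=1pm; One-on-one=10am; Sync=9am; AllHands=2pm; Kickoff=11am; DesignReview=12pm.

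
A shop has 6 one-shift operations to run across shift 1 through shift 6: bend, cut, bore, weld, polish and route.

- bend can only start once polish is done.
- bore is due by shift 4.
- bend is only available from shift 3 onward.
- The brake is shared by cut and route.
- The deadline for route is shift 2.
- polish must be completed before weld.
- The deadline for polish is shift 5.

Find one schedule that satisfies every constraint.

bend=shift 3; weld=shift 2; bore=shift 1; polish=shift 1; route=shift 1; cut=shift 2

Checking: polish(shift 1) before bend(shift 3); polish(shift 1) before weld(shift 2); cut(shift 2) != route(shift 1); polish=shift 1 in [shift 1,shift 5]; bore=shift 1 in [shift 1,shift 4]; route=shift 1 in [shift 1,shift 2]; bend=shift 3 in [shift 3,shift 6].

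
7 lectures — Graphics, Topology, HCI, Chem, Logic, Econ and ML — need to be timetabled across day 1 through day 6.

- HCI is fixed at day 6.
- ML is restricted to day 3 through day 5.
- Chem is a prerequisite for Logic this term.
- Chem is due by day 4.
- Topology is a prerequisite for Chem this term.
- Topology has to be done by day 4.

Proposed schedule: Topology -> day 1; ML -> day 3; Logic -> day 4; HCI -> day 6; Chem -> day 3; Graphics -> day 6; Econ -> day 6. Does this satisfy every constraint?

Chem is a prerequisite for Logic this term — holds.
HCI is fixed at day 6 — holds.
ML is restricted to day 3 through day 5 — holds.
Chem is due by day 4 — holds.
Topology is a prerequisite for Chem this term — holds.
Topology has to be done by day 4 — holds.

Yes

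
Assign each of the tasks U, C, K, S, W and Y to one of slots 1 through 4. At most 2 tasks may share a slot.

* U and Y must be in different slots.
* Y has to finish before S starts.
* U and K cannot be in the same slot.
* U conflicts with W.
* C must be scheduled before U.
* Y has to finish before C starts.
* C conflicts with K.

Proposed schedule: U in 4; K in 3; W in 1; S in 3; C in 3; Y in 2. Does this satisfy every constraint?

No. C conflicts with K is not satisfied.

Y has to finish before S starts — holds.
C conflicts with K — violated.
U and K cannot be in the same slot — holds.
U and Y must be in different slots — holds.
C must be scheduled before U — holds.
At most 2 tasks may share a slot — violated.
U conflicts with W — holds.
Y has to finish before C starts — holds.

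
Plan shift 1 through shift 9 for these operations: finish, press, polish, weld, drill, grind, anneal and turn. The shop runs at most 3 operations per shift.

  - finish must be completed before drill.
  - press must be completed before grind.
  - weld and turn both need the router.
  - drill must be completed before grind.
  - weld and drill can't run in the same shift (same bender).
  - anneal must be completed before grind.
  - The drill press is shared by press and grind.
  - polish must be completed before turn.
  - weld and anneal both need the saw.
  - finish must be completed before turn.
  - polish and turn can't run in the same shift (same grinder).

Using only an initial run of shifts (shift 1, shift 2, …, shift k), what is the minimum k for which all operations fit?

The precedence chain requires at least 3 distinct shifts.
With at most 3 per shift and 8 operations, at least 3 shifts are needed.
3 works (last occupied shift: shift 3): for example press in shift 1; polish in shift 1; finish in shift 1; drill in shift 2; anneal in shift 2; grind in shift 3; turn in shift 2; weld in shift 3.

3 shifts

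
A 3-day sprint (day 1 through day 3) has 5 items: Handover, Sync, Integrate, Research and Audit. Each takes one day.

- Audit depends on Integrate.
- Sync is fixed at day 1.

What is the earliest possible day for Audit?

Precedence pushes Audit to at least day 2.
Audit at day 2 is achievable: Audit in day 2; Sync in day 1; Integrate in day 1; Handover in day 1; Research in day 1.

day 2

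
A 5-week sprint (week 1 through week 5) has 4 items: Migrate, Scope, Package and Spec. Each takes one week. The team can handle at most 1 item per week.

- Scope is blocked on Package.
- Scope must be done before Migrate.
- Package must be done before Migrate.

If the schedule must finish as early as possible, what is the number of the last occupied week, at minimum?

week 4

The precedence chain requires at least 3 distinct weeks.
With at most 1 per week and 4 tasks, at least 4 weeks are needed.
4 works (last occupied week: week 4): for example Package=week 1, Spec=week 4, Scope=week 2, Migrate=week 3.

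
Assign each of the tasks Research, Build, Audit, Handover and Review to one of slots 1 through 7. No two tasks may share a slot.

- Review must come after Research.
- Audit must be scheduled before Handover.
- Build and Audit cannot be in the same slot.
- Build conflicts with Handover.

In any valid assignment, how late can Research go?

6

Downstream work caps Research at 6.
Research at 6 is achievable: Build=3; Research=6; Review=7; Audit=1; Handover=2.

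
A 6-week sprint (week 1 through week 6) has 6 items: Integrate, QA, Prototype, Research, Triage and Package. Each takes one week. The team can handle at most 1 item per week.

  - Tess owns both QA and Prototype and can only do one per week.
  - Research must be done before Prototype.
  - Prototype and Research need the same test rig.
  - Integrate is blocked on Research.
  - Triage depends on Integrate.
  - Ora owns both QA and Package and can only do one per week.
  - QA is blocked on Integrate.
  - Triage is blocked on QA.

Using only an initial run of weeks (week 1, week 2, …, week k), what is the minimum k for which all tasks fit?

The precedence chain requires at least 4 distinct weeks.
With at most 1 per week and 6 tasks, at least 6 weeks are needed.
6 works (last occupied week: week 6): for example Prototype in week 5, Research in week 1, QA in week 3, Integrate in week 2, Triage in week 4, Package in week 6.

6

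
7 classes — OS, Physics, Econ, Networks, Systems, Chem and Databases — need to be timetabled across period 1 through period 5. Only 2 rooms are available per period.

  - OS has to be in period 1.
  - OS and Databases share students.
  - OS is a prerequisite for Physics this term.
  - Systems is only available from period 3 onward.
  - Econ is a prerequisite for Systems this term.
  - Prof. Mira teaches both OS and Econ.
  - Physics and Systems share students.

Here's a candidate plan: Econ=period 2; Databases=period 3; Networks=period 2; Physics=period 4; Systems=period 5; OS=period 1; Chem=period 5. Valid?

Yes, all constraints hold

Only 2 rooms are available per period — holds.
Systems is only available from period 3 onward — holds.
OS has to be in period 1 — holds.
Econ is a prerequisite for Systems this term — holds.
Prof. Mira teaches both OS and Econ — holds.
OS is a prerequisite for Physics this term — holds.
Physics and Systems share students — holds.
OS and Databases share students — holds.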